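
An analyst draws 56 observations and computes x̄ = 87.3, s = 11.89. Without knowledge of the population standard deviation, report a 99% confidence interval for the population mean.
(83.06, 91.54)

t-interval (σ unknown):
df = n - 1 = 55
t* = 2.668 for 99% confidence

Margin of error = t* · s/√n = 2.668 · 11.89/√56 = 4.24

CI: (83.06, 91.54)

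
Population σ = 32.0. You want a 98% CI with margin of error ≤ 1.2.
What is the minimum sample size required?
n ≥ 3848

For margin E ≤ 1.2:
n ≥ (z* · σ / E)²
n ≥ (2.326 · 32.0 / 1.2)²
n ≥ 3847.31

Minimum n = 3848 (rounding up)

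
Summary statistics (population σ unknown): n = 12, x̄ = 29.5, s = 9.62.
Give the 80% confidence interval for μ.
(25.71, 33.29)

t-interval (σ unknown):
df = n - 1 = 11
t* = 1.363 for 80% confidence

Margin of error = t* · s/√n = 1.363 · 9.62/√12 = 3.79

CI: (25.71, 33.29)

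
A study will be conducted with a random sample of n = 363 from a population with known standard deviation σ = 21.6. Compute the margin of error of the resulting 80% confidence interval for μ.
Margin of error = 1.45

Margin of error = z* · σ/√n
= 1.282 · 21.6/√363
= 1.282 · 21.6/19.0526
= 1.45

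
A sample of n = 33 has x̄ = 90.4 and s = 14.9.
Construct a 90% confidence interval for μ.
(86.01, 94.79)

t-interval (σ unknown):
df = n - 1 = 32
t* = 1.694 for 90% confidence

Margin of error = t* · s/√n = 1.694 · 14.9/√33 = 4.39

CI: (86.01, 94.79)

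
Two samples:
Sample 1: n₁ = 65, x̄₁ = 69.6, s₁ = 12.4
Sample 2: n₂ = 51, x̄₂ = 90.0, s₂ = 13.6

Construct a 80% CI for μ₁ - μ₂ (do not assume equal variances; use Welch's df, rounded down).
(-23.56, -17.24)

Difference: x̄₁ - x̄₂ = -20.40
SE = √(s₁²/n₁ + s₂²/n₂) = √(12.4²/65 + 13.6²/51) = 2.4479
df = 102.45 → 102 (Welch–Satterthwaite, rounded down)
t* = 1.290

CI: -20.40 ± 1.290 · 2.4479 = -20.40 ± 3.16 = (-23.56, -17.24)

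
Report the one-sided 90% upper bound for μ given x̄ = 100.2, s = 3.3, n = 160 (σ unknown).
μ ≤ 100.54

Upper bound (one-sided):
t* = 1.287 (one-sided for 90%)
Upper bound = x̄ + t* · s/√n = 100.2 + 1.287 · 3.3/√160 = 100.54

We are 90% confident that μ ≤ 100.54.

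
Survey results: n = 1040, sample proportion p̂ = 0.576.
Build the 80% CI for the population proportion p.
(0.556, 0.596)

Proportion CI:
SE = √(p̂(1-p̂)/n) = √(0.576 · 0.424 / 1040) = 0.01532

z* = 1.282
Margin = z* · SE = 1.282 · 0.01532 = 0.0196

CI: 0.576 ± 0.0196 = (0.556, 0.596)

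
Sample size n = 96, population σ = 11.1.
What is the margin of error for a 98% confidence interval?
Margin of error = 2.64

Margin of error = z* · σ/√n
= 2.326 · 11.1/√96
= 2.326 · 11.1/9.7980
= 2.64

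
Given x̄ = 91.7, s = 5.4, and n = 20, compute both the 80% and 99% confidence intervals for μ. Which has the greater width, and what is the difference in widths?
99% CI is wider by 3.70

df = 19
80% CI: t* = 1.328, (90.10, 93.30), width = 2 · t* · s/√n = 3.21
99% CI: t* = 2.861, (88.25, 95.15), width = 2 · t* · s/√n = 6.91

The 99% CI is wider by 6.91 - 3.21 = 3.70.
Higher confidence requires a wider interval.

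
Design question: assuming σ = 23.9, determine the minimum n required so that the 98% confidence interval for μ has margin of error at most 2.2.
n ≥ 639

For margin E ≤ 2.2:
n ≥ (z* · σ / E)²
n ≥ (2.326 · 23.9 / 2.2)²
n ≥ 638.51

Minimum n = 639 (rounding up)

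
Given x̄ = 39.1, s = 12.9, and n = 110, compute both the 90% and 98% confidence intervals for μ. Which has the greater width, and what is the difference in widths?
98% CI is wider by 1.73

df = 109
90% CI: t* = 1.659, (37.06, 41.14), width = 2 · t* · s/√n = 4.08
98% CI: t* = 2.361, (36.20, 42.00), width = 2 · t* · s/√n = 5.81

The 98% CI is wider by 5.81 - 4.08 = 1.73.
Higher confidence requires a wider interval.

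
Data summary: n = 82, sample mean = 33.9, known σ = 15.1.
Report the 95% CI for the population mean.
(30.63, 37.17)

z-interval (σ known):
z* = 1.960 for 95% confidence

Margin of error = z* · σ/√n = 1.960 · 15.1/√82 = 3.27

CI: (33.9 - 3.27, 33.9 + 3.27) = (30.63, 37.17)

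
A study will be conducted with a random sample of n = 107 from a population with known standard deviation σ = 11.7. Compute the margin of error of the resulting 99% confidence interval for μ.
Margin of error = 2.91

Margin of error = z* · σ/√n
= 2.576 · 11.7/√107
= 2.576 · 11.7/10.3441
= 2.91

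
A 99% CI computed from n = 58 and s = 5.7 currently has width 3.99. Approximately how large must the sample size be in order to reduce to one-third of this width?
n ≈ 522

CI width ∝ 1/√n
To reduce width by factor 3, need √n to grow by 3 → need 3² = 9 times as many samples.

Current: n = 58, width = 3.99
New: n = 522, width ≈ 1.29

Width reduced by factor of 3.99/1.29 = 3.09.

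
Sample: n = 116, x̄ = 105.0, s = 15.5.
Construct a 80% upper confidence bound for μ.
μ ≤ 106.22

Upper bound (one-sided):
t* = 0.845 (one-sided for 80%)
Upper bound = x̄ + t* · s/√n = 105.0 + 0.845 · 15.5/√116 = 106.22

We are 80% confident that μ ≤ 106.22.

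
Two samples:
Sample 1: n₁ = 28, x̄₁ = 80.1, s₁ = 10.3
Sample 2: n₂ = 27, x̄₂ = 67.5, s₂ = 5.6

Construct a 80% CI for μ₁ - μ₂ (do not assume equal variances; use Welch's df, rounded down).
(9.70, 15.50)

Difference: x̄₁ - x̄₂ = 12.60
SE = √(s₁²/n₁ + s₂²/n₂) = √(10.3²/28 + 5.6²/27) = 2.2250
df = 41.99 → 41 (Welch–Satterthwaite, rounded down)
t* = 1.303

CI: 12.60 ± 1.303 · 2.2250 = 12.60 ± 2.90 = (9.70, 15.50)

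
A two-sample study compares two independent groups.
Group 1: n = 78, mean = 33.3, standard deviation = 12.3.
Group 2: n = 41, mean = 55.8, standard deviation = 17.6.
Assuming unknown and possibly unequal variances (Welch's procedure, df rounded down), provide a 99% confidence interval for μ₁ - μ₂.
(-30.69, -14.31)

Difference: x̄₁ - x̄₂ = -22.50
SE = √(s₁²/n₁ + s₂²/n₂) = √(12.3²/78 + 17.6²/41) = 3.0814
df = 61.08 → 61 (Welch–Satterthwaite, rounded down)
t* = 2.659

CI: -22.50 ± 2.659 · 3.0814 = -22.50 ± 8.19 = (-30.69, -14.31)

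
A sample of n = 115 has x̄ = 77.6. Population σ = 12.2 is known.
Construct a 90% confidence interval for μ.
(75.73, 79.47)

z-interval (σ known):
z* = 1.645 for 90% confidence

Margin of error = z* · σ/√n = 1.645 · 12.2/√115 = 1.87

CI: (77.6 - 1.87, 77.6 + 1.87) = (75.73, 79.47)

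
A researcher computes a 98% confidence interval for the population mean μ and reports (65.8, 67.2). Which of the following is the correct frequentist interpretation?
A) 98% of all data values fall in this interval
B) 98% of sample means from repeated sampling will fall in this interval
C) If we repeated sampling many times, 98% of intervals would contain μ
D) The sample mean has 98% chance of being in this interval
C

A) Wrong — a CI is about the parameter μ, not individual data values.
B) Wrong — coverage applies to intervals containing μ, not to future x̄ values.
C) Correct — this is the frequentist long-run coverage interpretation.
D) Wrong — x̄ is observed and sits in the interval by construction.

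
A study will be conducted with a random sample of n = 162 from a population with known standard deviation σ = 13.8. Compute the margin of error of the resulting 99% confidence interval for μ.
Margin of error = 2.79

Margin of error = z* · σ/√n
= 2.576 · 13.8/√162
= 2.576 · 13.8/12.7279
= 2.79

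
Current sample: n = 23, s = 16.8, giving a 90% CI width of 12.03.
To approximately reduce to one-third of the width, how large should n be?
n ≈ 207

CI width ∝ 1/√n
To reduce width by factor 3, need √n to grow by 3 → need 3² = 9 times as many samples.

Current: n = 23, width = 12.03
New: n = 207, width ≈ 3.86

Width reduced by factor of 12.03/3.86 = 3.12.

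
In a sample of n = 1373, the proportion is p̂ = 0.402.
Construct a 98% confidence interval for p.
(0.371, 0.433)

Proportion CI:
SE = √(p̂(1-p̂)/n) = √(0.402 · 0.598 / 1373) = 0.01323

z* = 2.326
Margin = z* · SE = 2.326 · 0.01323 = 0.0308

CI: 0.402 ± 0.0308 = (0.371, 0.433)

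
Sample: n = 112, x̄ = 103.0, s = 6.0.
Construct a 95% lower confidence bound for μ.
μ ≥ 102.06

Lower bound (one-sided):
t* = 1.659 (one-sided for 95%)
Lower bound = x̄ - t* · s/√n = 103.0 - 1.659 · 6.0/√112 = 102.06

We are 95% confident that μ ≥ 102.06.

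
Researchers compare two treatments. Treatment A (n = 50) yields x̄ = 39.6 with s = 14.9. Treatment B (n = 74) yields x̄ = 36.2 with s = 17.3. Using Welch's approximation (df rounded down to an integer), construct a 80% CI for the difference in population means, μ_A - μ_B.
(-0.35, 7.15)

Difference: x̄₁ - x̄₂ = 3.40
SE = √(s₁²/n₁ + s₂²/n₂) = √(14.9²/50 + 17.3²/74) = 2.9128
df = 114.92 → 114 (Welch–Satterthwaite, rounded down)
t* = 1.289

CI: 3.40 ± 1.289 · 2.9128 = 3.40 ± 3.75 = (-0.35, 7.15)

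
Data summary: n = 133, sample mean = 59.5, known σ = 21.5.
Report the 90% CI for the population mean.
(56.43, 62.57)

z-interval (σ known):
z* = 1.645 for 90% confidence

Margin of error = z* · σ/√n = 1.645 · 21.5/√133 = 3.07

CI: (59.5 - 3.07, 59.5 + 3.07) = (56.43, 62.57)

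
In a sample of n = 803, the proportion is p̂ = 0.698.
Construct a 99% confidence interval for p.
(0.656, 0.740)

Proportion CI:
SE = √(p̂(1-p̂)/n) = √(0.698 · 0.302 / 803) = 0.01620

z* = 2.576
Margin = z* · SE = 2.576 · 0.01620 = 0.0417

CI: 0.698 ± 0.0417 = (0.656, 0.740)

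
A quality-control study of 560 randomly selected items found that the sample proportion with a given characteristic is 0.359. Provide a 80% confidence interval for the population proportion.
(0.333, 0.385)

Proportion CI:
SE = √(p̂(1-p̂)/n) = √(0.359 · 0.641 / 560) = 0.02027

z* = 1.282
Margin = z* · SE = 1.282 · 0.02027 = 0.0260

CI: 0.359 ± 0.0260 = (0.333, 0.385)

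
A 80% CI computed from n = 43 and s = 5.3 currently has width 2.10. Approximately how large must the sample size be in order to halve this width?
n ≈ 172

CI width ∝ 1/√n
To reduce width by factor 2, need √n to grow by 2 → need 2² = 4 times as many samples.

Current: n = 43, width = 2.10
New: n = 172, width ≈ 1.04

Width reduced by factor of 2.10/1.04 = 2.02.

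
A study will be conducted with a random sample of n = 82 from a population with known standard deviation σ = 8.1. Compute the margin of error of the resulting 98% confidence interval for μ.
Margin of error = 2.08

Margin of error = z* · σ/√n
= 2.326 · 8.1/√82
= 2.326 · 8.1/9.0554
= 2.08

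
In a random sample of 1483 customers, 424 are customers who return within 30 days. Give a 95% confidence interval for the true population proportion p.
(0.263, 0.309)

Proportion CI:
p̂ = 424/1483 = 0.28591
SE = √(p̂(1-p̂)/n) = √(0.28591 · 0.71409 / 1483) = 0.01173

z* = 1.960
Margin = z* · SE = 1.960 · 0.01173 = 0.0230

CI: 0.28591 ± 0.0230 = (0.263, 0.309)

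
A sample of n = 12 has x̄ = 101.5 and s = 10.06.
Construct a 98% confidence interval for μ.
(93.61, 109.39)

t-interval (σ unknown):
df = n - 1 = 11
t* = 2.718 for 98% confidence

Margin of error = t* · s/√n = 2.718 · 10.06/√12 = 7.89

CI: (93.61, 109.39)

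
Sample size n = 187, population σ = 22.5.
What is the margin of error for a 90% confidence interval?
Margin of error = 2.71

Margin of error = z* · σ/√n
= 1.645 · 22.5/√187
= 1.645 · 22.5/13.6748
= 2.71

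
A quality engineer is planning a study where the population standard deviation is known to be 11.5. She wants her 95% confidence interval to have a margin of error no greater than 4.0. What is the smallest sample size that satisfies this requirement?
n ≥ 32

For margin E ≤ 4.0:
n ≥ (z* · σ / E)²
n ≥ (1.960 · 11.5 / 4.0)²
n ≥ 31.75

Minimum n = 32 (rounding up)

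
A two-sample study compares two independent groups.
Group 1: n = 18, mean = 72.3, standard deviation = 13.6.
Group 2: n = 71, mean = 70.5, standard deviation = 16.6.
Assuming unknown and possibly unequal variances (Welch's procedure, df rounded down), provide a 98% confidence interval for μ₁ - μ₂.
(-7.43, 11.03)

Difference: x̄₁ - x̄₂ = 1.80
SE = √(s₁²/n₁ + s₂²/n₂) = √(13.6²/18 + 16.6²/71) = 3.7625
df = 31.19 → 31 (Welch–Satterthwaite, rounded down)
t* = 2.453

CI: 1.80 ± 2.453 · 3.7625 = 1.80 ± 9.23 = (-7.43, 11.03)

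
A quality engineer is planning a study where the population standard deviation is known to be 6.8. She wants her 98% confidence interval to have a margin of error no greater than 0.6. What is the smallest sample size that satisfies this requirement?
n ≥ 695

For margin E ≤ 0.6:
n ≥ (z* · σ / E)²
n ≥ (2.326 · 6.8 / 0.6)²
n ≥ 694.92

Minimum n = 695 (rounding up)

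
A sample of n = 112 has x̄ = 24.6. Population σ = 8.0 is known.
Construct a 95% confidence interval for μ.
(23.12, 26.08)

z-interval (σ known):
z* = 1.960 for 95% confidence

Margin of error = z* · σ/√n = 1.960 · 8.0/√112 = 1.48

CI: (24.6 - 1.48, 24.6 + 1.48) = (23.12, 26.08)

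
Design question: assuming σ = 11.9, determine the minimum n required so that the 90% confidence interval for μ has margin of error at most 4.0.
n ≥ 24

For margin E ≤ 4.0:
n ≥ (z* · σ / E)²
n ≥ (1.645 · 11.9 / 4.0)²
n ≥ 23.95

Minimum n = 24 (rounding up)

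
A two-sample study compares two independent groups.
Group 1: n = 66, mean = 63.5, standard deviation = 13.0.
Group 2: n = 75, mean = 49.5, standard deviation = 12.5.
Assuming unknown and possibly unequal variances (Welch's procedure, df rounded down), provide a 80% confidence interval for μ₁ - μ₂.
(11.22, 16.78)

Difference: x̄₁ - x̄₂ = 14.00
SE = √(s₁²/n₁ + s₂²/n₂) = √(13.0²/66 + 12.5²/75) = 2.1550
df = 135.19 → 135 (Welch–Satterthwaite, rounded down)
t* = 1.288

CI: 14.00 ± 1.288 · 2.1550 = 14.00 ± 2.78 = (11.22, 16.78)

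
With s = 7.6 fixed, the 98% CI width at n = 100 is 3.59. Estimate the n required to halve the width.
n ≈ 400

CI width ∝ 1/√n
To reduce width by factor 2, need √n to grow by 2 → need 2² = 4 times as many samples.

Current: n = 100, width = 3.59
New: n = 400, width ≈ 1.78

Width reduced by factor of 3.59/1.78 = 2.02.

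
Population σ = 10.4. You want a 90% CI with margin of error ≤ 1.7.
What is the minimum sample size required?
n ≥ 102

For margin E ≤ 1.7:
n ≥ (z* · σ / E)²
n ≥ (1.645 · 10.4 / 1.7)²
n ≥ 101.27

Minimum n = 102 (rounding up)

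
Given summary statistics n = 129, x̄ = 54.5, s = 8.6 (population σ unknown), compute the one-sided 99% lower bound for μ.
μ ≥ 52.72

Lower bound (one-sided):
t* = 2.356 (one-sided for 99%)
Lower bound = x̄ - t* · s/√n = 54.5 - 2.356 · 8.6/√129 = 52.72

We are 99% confident that μ ≥ 52.72.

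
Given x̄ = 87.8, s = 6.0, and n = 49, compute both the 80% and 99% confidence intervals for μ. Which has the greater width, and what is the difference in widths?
99% CI is wider by 2.37

df = 48
80% CI: t* = 1.299, (86.69, 88.91), width = 2 · t* · s/√n = 2.23
99% CI: t* = 2.682, (85.50, 90.10), width = 2 · t* · s/√n = 4.60

The 99% CI is wider by 4.60 - 2.23 = 2.37.
Higher confidence requires a wider interval.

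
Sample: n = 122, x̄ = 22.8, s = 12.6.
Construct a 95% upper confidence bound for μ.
μ ≤ 24.69

Upper bound (one-sided):
t* = 1.658 (one-sided for 95%)
Upper bound = x̄ + t* · s/√n = 22.8 + 1.658 · 12.6/√122 = 24.69

We are 95% confident that μ ≤ 24.69.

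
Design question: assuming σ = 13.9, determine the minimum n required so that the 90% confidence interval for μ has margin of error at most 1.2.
n ≥ 364

For margin E ≤ 1.2:
n ≥ (z* · σ / E)²
n ≥ (1.645 · 13.9 / 1.2)²
n ≥ 363.08

Minimum n = 364 (rounding up)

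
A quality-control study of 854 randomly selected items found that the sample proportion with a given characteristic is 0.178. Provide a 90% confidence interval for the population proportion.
(0.156, 0.200)

Proportion CI:
SE = √(p̂(1-p̂)/n) = √(0.178 · 0.822 / 854) = 0.01309

z* = 1.645
Margin = z* · SE = 1.645 · 0.01309 = 0.0215

CI: 0.178 ± 0.0215 = (0.156, 0.200)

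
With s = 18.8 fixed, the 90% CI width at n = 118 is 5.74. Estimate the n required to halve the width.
n ≈ 472

CI width ∝ 1/√n
To reduce width by factor 2, need √n to grow by 2 → need 2² = 4 times as many samples.

Current: n = 118, width = 5.74
New: n = 472, width ≈ 2.85

Width reduced by factor of 5.74/2.85 = 2.01.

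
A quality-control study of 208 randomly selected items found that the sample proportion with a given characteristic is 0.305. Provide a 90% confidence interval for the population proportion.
(0.252, 0.358)

Proportion CI:
SE = √(p̂(1-p̂)/n) = √(0.305 · 0.695 / 208) = 0.03192

z* = 1.645
Margin = z* · SE = 1.645 · 0.03192 = 0.0525

CI: 0.305 ± 0.0525 = (0.252, 0.358)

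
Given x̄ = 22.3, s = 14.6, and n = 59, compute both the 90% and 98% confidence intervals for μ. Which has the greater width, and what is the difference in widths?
98% CI is wider by 2.73

df = 58
90% CI: t* = 1.672, (19.12, 25.48), width = 2 · t* · s/√n = 6.36
98% CI: t* = 2.392, (17.75, 26.85), width = 2 · t* · s/√n = 9.09

The 98% CI is wider by 9.09 - 6.36 = 2.73.
Higher confidence requires a wider interval.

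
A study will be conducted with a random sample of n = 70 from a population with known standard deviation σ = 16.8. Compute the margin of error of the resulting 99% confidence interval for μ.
Margin of error = 5.17

Margin of error = z* · σ/√n
= 2.576 · 16.8/√70
= 2.576 · 16.8/8.3666
= 5.17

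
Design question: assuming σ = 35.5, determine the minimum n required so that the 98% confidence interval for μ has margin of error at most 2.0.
n ≥ 1705

For margin E ≤ 2.0:
n ≥ (z* · σ / E)²
n ≥ (2.326 · 35.5 / 2.0)²
n ≥ 1704.58

Minimum n = 1705 (rounding up)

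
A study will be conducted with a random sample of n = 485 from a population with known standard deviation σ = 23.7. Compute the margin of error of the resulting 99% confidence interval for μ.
Margin of error = 2.77

Margin of error = z* · σ/√n
= 2.576 · 23.7/√485
= 2.576 · 23.7/22.0227
= 2.77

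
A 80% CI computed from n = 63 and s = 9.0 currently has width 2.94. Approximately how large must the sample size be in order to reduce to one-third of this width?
n ≈ 567

CI width ∝ 1/√n
To reduce width by factor 3, need √n to grow by 3 → need 3² = 9 times as many samples.

Current: n = 63, width = 2.94
New: n = 567, width ≈ 0.97

Width reduced by factor of 2.94/0.97 = 3.03.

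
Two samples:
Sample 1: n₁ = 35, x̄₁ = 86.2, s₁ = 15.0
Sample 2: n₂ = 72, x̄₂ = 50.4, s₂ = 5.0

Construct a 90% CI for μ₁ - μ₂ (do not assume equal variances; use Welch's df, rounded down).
(31.41, 40.19)

Difference: x̄₁ - x̄₂ = 35.80
SE = √(s₁²/n₁ + s₂²/n₂) = √(15.0²/35 + 5.0²/72) = 2.6030
df = 37.72 → 37 (Welch–Satterthwaite, rounded down)
t* = 1.687

CI: 35.80 ± 1.687 · 2.6030 = 35.80 ± 4.39 = (31.41, 40.19)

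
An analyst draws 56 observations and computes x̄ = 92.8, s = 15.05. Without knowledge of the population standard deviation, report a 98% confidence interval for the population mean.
(87.98, 97.62)

t-interval (σ unknown):
df = n - 1 = 55
t* = 2.396 for 98% confidence

Margin of error = t* · s/√n = 2.396 · 15.05/√56 = 4.82

CI: (87.98, 97.62)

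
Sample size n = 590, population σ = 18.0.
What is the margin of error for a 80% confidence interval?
Margin of error = 0.95

Margin of error = z* · σ/√n
= 1.282 · 18.0/√590
= 1.282 · 18.0/24.2899
= 0.95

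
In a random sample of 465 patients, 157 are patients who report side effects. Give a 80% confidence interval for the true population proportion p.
(0.310, 0.366)

Proportion CI:
p̂ = 157/465 = 0.33763
SE = √(p̂(1-p̂)/n) = √(0.33763 · 0.66237 / 465) = 0.02193

z* = 1.282
Margin = z* · SE = 1.282 · 0.02193 = 0.0281

CI: 0.33763 ± 0.0281 = (0.310, 0.366)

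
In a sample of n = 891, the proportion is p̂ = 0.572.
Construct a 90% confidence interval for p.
(0.545, 0.599)

Proportion CI:
SE = √(p̂(1-p̂)/n) = √(0.572 · 0.428 / 891) = 0.01658

z* = 1.645
Margin = z* · SE = 1.645 · 0.01658 = 0.0273

CI: 0.572 ± 0.0273 = (0.545, 0.599)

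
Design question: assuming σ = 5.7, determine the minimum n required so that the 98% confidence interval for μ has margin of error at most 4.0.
n ≥ 11

For margin E ≤ 4.0:
n ≥ (z* · σ / E)²
n ≥ (2.326 · 5.7 / 4.0)²
n ≥ 10.99

Minimum n = 11 (rounding up)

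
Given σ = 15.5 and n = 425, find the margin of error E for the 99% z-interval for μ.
Margin of error = 1.94

Margin of error = z* · σ/√n
= 2.576 · 15.5/√425
= 2.576 · 15.5/20.6155
= 1.94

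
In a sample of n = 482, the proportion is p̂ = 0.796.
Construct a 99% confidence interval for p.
(0.749, 0.843)

Proportion CI:
SE = √(p̂(1-p̂)/n) = √(0.796 · 0.204 / 482) = 0.01835

z* = 2.576
Margin = z* · SE = 2.576 · 0.01835 = 0.0473

CI: 0.796 ± 0.0473 = (0.749, 0.843)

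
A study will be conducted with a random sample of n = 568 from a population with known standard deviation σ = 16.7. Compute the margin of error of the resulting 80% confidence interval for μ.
Margin of error = 0.90

Margin of error = z* · σ/√n
= 1.282 · 16.7/√568
= 1.282 · 16.7/23.8328
= 0.90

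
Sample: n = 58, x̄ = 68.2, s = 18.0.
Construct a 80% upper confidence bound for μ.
μ ≤ 70.20

Upper bound (one-sided):
t* = 0.848 (one-sided for 80%)
Upper bound = x̄ + t* · s/√n = 68.2 + 0.848 · 18.0/√58 = 70.20

We are 80% confident that μ ≤ 70.20.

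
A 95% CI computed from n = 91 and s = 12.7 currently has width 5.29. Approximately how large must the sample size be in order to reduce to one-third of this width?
n ≈ 819

CI width ∝ 1/√n
To reduce width by factor 3, need √n to grow by 3 → need 3² = 9 times as many samples.

Current: n = 91, width = 5.29
New: n = 819, width ≈ 1.74

Width reduced by factor of 5.29/1.74 = 3.04.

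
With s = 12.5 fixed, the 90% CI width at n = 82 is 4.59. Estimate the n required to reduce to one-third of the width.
n ≈ 738

CI width ∝ 1/√n
To reduce width by factor 3, need √n to grow by 3 → need 3² = 9 times as many samples.

Current: n = 82, width = 4.59
New: n = 738, width ≈ 1.52

Width reduced by factor of 4.59/1.52 = 3.02.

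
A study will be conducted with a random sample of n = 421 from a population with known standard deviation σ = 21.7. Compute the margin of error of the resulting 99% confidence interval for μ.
Margin of error = 2.72

Margin of error = z* · σ/√n
= 2.576 · 21.7/√421
= 2.576 · 21.7/20.5183
= 2.72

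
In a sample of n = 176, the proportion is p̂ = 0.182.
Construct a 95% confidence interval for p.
(0.125, 0.239)

Proportion CI:
SE = √(p̂(1-p̂)/n) = √(0.182 · 0.818 / 176) = 0.02908

z* = 1.960
Margin = z* · SE = 1.960 · 0.02908 = 0.0570

CI: 0.182 ± 0.0570 = (0.125, 0.239)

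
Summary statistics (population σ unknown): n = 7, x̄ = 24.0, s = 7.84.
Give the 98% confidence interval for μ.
(14.69, 33.31)

t-interval (σ unknown):
df = n - 1 = 6
t* = 3.143 for 98% confidence

Margin of error = t* · s/√n = 3.143 · 7.84/√7 = 9.31

CI: (14.69, 33.31)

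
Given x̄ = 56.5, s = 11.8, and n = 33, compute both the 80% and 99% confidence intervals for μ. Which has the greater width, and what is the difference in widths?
99% CI is wider by 5.87

df = 32
80% CI: t* = 1.309, (53.81, 59.19), width = 2 · t* · s/√n = 5.38
99% CI: t* = 2.738, (50.88, 62.12), width = 2 · t* · s/√n = 11.25

The 99% CI is wider by 11.25 - 5.38 = 5.87.
Higher confidence requires a wider interval.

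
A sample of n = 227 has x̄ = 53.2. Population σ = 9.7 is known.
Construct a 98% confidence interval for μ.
(51.70, 54.70)

z-interval (σ known):
z* = 2.326 for 98% confidence

Margin of error = z* · σ/√n = 2.326 · 9.7/√227 = 1.50

CI: (53.2 - 1.50, 53.2 + 1.50) = (51.70, 54.70)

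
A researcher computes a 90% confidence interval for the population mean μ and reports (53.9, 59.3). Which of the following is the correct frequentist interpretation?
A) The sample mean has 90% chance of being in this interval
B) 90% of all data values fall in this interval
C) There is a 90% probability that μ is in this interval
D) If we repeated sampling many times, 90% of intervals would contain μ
D

A) Wrong — x̄ is observed and sits in the interval by construction.
B) Wrong — a CI is about the parameter μ, not individual data values.
C) Wrong — μ is fixed; the randomness lives in the interval, not in μ.
D) Correct — this is the frequentist long-run coverage interpretation.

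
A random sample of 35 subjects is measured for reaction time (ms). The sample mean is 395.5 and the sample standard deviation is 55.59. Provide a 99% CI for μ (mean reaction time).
(369.87, 421.13)

t-interval (σ unknown):
df = n - 1 = 34
t* = 2.728 for 99% confidence

Margin of error = t* · s/√n = 2.728 · 55.59/√35 = 25.63

CI: (369.87, 421.13)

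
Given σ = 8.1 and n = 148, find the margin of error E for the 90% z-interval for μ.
Margin of error = 1.10

Margin of error = z* · σ/√n
= 1.645 · 8.1/√148
= 1.645 · 8.1/12.1655
= 1.10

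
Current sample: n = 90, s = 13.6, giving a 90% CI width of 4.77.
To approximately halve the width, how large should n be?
n ≈ 360

CI width ∝ 1/√n
To reduce width by factor 2, need √n to grow by 2 → need 2² = 4 times as many samples.

Current: n = 90, width = 4.77
New: n = 360, width ≈ 2.36

Width reduced by factor of 4.77/2.36 = 2.02.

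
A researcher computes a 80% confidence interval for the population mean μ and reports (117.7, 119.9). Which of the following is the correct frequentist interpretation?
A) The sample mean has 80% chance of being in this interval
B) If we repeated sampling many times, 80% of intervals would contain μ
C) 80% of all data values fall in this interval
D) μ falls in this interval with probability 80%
B

A) Wrong — x̄ is observed and sits in the interval by construction.
B) Correct — this is the frequentist long-run coverage interpretation.
C) Wrong — a CI is about the parameter μ, not individual data values.
D) Wrong — μ is fixed; the randomness lives in the interval, not in μ.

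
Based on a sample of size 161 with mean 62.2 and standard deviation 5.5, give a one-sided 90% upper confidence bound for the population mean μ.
μ ≤ 62.76

Upper bound (one-sided):
t* = 1.287 (one-sided for 90%)
Upper bound = x̄ + t* · s/√n = 62.2 + 1.287 · 5.5/√161 = 62.76

We are 90% confident that μ ≤ 62.76.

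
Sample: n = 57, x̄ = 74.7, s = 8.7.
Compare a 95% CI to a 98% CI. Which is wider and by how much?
98% CI is wider by 0.90

df = 56
95% CI: t* = 2.003, (72.39, 77.01), width = 2 · t* · s/√n = 4.62
98% CI: t* = 2.395, (71.94, 77.46), width = 2 · t* · s/√n = 5.52

The 98% CI is wider by 5.52 - 4.62 = 0.90.
Higher confidence requires a wider interval.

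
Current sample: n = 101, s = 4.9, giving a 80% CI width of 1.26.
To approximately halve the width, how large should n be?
n ≈ 404

CI width ∝ 1/√n
To reduce width by factor 2, need √n to grow by 2 → need 2² = 4 times as many samples.

Current: n = 101, width = 1.26
New: n = 404, width ≈ 0.63

Width reduced by factor of 1.26/0.63 = 2.00.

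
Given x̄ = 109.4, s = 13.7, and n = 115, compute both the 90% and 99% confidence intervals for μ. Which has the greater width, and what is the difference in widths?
99% CI is wider by 2.45

df = 114
90% CI: t* = 1.658, (107.28, 111.52), width = 2 · t* · s/√n = 4.24
99% CI: t* = 2.620, (106.05, 112.75), width = 2 · t* · s/√n = 6.69

The 99% CI is wider by 6.69 - 4.24 = 2.45.
Higher confidence requires a wider interval.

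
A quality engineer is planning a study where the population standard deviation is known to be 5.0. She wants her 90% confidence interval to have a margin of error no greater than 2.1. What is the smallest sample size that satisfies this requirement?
n ≥ 16

For margin E ≤ 2.1:
n ≥ (z* · σ / E)²
n ≥ (1.645 · 5.0 / 2.1)²
n ≥ 15.34

Minimum n = 16 (rounding up)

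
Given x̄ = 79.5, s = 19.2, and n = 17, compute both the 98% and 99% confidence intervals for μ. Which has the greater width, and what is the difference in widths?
99% CI is wider by 3.14

df = 16
98% CI: t* = 2.583, (67.47, 91.53), width = 2 · t* · s/√n = 24.06
99% CI: t* = 2.921, (65.90, 93.10), width = 2 · t* · s/√n = 27.20

The 99% CI is wider by 27.20 - 24.06 = 3.14.
Higher confidence requires a wider interval.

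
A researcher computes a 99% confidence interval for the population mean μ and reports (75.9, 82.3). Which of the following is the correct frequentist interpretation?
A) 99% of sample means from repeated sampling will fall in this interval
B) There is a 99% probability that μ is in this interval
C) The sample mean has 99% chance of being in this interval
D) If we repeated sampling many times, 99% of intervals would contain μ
D

A) Wrong — coverage applies to intervals containing μ, not to future x̄ values.
B) Wrong — μ is fixed; the randomness lives in the interval, not in μ.
C) Wrong — x̄ is observed and sits in the interval by construction.
D) Correct — this is the frequentist long-run coverage interpretation.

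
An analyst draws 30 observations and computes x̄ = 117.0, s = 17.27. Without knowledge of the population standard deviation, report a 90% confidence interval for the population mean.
(111.64, 122.36)

t-interval (σ unknown):
df = n - 1 = 29
t* = 1.699 for 90% confidence

Margin of error = t* · s/√n = 1.699 · 17.27/√30 = 5.36

CI: (111.64, 122.36)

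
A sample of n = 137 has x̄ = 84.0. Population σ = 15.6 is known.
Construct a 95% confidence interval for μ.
(81.39, 86.61)

z-interval (σ known):
z* = 1.960 for 95% confidence

Margin of error = z* · σ/√n = 1.960 · 15.6/√137 = 2.61

CI: (84.0 - 2.61, 84.0 + 2.61) = (81.39, 86.61)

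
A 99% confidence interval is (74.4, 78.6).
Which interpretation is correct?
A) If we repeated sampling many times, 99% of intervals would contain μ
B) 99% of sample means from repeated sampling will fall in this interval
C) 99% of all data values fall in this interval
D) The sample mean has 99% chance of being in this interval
A

A) Correct — this is the frequentist long-run coverage interpretation.
B) Wrong — coverage applies to intervals containing μ, not to future x̄ values.
C) Wrong — a CI is about the parameter μ, not individual data values.
D) Wrong — x̄ is observed and sits in the interval by construction.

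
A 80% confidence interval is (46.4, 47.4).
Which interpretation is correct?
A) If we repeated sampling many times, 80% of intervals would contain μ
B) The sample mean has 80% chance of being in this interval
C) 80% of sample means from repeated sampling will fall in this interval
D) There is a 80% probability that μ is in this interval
A

A) Correct — this is the frequentist long-run coverage interpretation.
B) Wrong — x̄ is observed and sits in the interval by construction.
C) Wrong — coverage applies to intervals containing μ, not to future x̄ values.
D) Wrong — μ is fixed; the randomness lives in the interval, not in μ.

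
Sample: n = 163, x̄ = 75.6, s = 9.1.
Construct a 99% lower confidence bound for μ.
μ ≥ 73.92

Lower bound (one-sided):
t* = 2.350 (one-sided for 99%)
Lower bound = x̄ - t* · s/√n = 75.6 - 2.350 · 9.1/√163 = 73.92

We are 99% confident that μ ≥ 73.92.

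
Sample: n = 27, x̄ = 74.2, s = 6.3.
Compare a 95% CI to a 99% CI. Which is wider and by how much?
99% CI is wider by 1.75

df = 26
95% CI: t* = 2.056, (71.71, 76.69), width = 2 · t* · s/√n = 4.99
99% CI: t* = 2.779, (70.83, 77.57), width = 2 · t* · s/√n = 6.74

The 99% CI is wider by 6.74 - 4.99 = 1.75.
Higher confidence requires a wider interval.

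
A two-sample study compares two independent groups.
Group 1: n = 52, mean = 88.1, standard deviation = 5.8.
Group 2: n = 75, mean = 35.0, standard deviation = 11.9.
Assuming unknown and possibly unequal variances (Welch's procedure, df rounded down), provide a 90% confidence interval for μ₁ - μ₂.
(50.46, 55.74)

Difference: x̄₁ - x̄₂ = 53.10
SE = √(s₁²/n₁ + s₂²/n₂) = √(5.8²/52 + 11.9²/75) = 1.5922
df = 113.98 → 113 (Welch–Satterthwaite, rounded down)
t* = 1.658

CI: 53.10 ± 1.658 · 1.5922 = 53.10 ± 2.64 = (50.46, 55.74)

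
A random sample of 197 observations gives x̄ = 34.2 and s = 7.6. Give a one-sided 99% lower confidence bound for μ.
μ ≥ 32.93

Lower bound (one-sided):
t* = 2.346 (one-sided for 99%)
Lower bound = x̄ - t* · s/√n = 34.2 - 2.346 · 7.6/√197 = 32.93

We are 99% confident that μ ≥ 32.93.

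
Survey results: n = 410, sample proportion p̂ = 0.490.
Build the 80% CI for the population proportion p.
(0.458, 0.522)

Proportion CI:
SE = √(p̂(1-p̂)/n) = √(0.490 · 0.510 / 410) = 0.02469

z* = 1.282
Margin = z* · SE = 1.282 · 0.02469 = 0.0317

CI: 0.490 ± 0.0317 = (0.458, 0.522)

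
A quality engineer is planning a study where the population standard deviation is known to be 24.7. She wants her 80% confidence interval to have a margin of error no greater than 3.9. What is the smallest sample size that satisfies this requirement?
n ≥ 66

For margin E ≤ 3.9:
n ≥ (z* · σ / E)²
n ≥ (1.282 · 24.7 / 3.9)²
n ≥ 65.92

Minimum n = 66 (rounding up)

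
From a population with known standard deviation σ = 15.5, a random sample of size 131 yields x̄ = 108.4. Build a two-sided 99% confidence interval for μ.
(104.91, 111.89)

z-interval (σ known):
z* = 2.576 for 99% confidence

Margin of error = z* · σ/√n = 2.576 · 15.5/√131 = 3.49

CI: (108.4 - 3.49, 108.4 + 3.49) = (104.91, 111.89)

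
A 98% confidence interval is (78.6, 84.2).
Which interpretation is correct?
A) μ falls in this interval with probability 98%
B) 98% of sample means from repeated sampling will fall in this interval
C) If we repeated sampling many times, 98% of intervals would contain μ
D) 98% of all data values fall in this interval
C

A) Wrong — μ is fixed; the randomness lives in the interval, not in μ.
B) Wrong — coverage applies to intervals containing μ, not to future x̄ values.
C) Correct — this is the frequentist long-run coverage interpretation.
D) Wrong — a CI is about the parameter μ, not individual data values.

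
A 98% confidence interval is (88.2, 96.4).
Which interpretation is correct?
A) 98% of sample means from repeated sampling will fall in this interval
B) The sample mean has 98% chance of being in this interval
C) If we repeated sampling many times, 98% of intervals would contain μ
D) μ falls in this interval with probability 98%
C

A) Wrong — coverage applies to intervals containing μ, not to future x̄ values.
B) Wrong — x̄ is observed and sits in the interval by construction.
C) Correct — this is the frequentist long-run coverage interpretation.
D) Wrong — μ is fixed; the randomness lives in the interval, not in μ.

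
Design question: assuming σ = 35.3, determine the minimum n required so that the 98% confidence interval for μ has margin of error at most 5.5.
n ≥ 223

For margin E ≤ 5.5:
n ≥ (z* · σ / E)²
n ≥ (2.326 · 35.3 / 5.5)²
n ≥ 222.87

Minimum n = 223 (rounding up)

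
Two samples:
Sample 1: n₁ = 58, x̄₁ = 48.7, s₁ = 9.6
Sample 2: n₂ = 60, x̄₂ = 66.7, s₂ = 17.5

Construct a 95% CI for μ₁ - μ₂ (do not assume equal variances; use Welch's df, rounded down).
(-23.14, -12.86)

Difference: x̄₁ - x̄₂ = -18.00
SE = √(s₁²/n₁ + s₂²/n₂) = √(9.6²/58 + 17.5²/60) = 2.5871
df = 92.20 → 92 (Welch–Satterthwaite, rounded down)
t* = 1.986

CI: -18.00 ± 1.986 · 2.5871 = -18.00 ± 5.14 = (-23.14, -12.86)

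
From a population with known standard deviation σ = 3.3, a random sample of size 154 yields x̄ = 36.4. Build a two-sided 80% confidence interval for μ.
(36.06, 36.74)

z-interval (σ known):
z* = 1.282 for 80% confidence

Margin of error = z* · σ/√n = 1.282 · 3.3/√154 = 0.34

CI: (36.4 - 0.34, 36.4 + 0.34) = (36.06, 36.74)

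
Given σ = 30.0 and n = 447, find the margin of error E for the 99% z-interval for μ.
Margin of error = 3.66

Margin of error = z* · σ/√n
= 2.576 · 30.0/√447
= 2.576 · 30.0/21.1424
= 3.66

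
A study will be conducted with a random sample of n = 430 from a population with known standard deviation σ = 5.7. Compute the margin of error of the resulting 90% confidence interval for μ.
Margin of error = 0.45

Margin of error = z* · σ/√n
= 1.645 · 5.7/√430
= 1.645 · 5.7/20.7364
= 0.45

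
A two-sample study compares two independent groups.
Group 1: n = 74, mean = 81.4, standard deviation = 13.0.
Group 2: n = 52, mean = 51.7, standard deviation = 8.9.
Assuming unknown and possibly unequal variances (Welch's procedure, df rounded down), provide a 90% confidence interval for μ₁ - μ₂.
(26.47, 32.93)

Difference: x̄₁ - x̄₂ = 29.70
SE = √(s₁²/n₁ + s₂²/n₂) = √(13.0²/74 + 8.9²/52) = 1.9512
df = 123.94 → 123 (Welch–Satterthwaite, rounded down)
t* = 1.657

CI: 29.70 ± 1.657 · 1.9512 = 29.70 ± 3.23 = (26.47, 32.93)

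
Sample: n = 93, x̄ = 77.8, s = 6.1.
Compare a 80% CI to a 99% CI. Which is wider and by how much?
99% CI is wider by 1.70

df = 92
80% CI: t* = 1.291, (76.98, 78.62), width = 2 · t* · s/√n = 1.63
99% CI: t* = 2.630, (76.14, 79.46), width = 2 · t* · s/√n = 3.33

The 99% CI is wider by 3.33 - 1.63 = 1.70.
Higher confidence requires a wider interval.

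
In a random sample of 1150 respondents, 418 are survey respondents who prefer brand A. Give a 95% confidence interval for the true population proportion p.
(0.336, 0.391)

Proportion CI:
p̂ = 418/1150 = 0.36348
SE = √(p̂(1-p̂)/n) = √(0.36348 · 0.63652 / 1150) = 0.01418

z* = 1.960
Margin = z* · SE = 1.960 · 0.01418 = 0.0278

CI: 0.36348 ± 0.0278 = (0.336, 0.391)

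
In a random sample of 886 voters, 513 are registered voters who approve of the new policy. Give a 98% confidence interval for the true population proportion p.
(0.540, 0.618)

Proportion CI:
p̂ = 513/886 = 0.57901
SE = √(p̂(1-p̂)/n) = √(0.57901 · 0.42099 / 886) = 0.01659

z* = 2.326
Margin = z* · SE = 2.326 · 0.01659 = 0.0386

CI: 0.57901 ± 0.0386 = (0.540, 0.618)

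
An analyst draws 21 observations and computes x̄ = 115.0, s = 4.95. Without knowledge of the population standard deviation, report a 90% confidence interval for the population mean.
(113.14, 116.86)

t-interval (σ unknown):
df = n - 1 = 20
t* = 1.725 for 90% confidence

Margin of error = t* · s/√n = 1.725 · 4.95/√21 = 1.86

CI: (113.14, 116.86)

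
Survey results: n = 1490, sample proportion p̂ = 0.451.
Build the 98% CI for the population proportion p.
(0.421, 0.481)

Proportion CI:
SE = √(p̂(1-p̂)/n) = √(0.451 · 0.549 / 1490) = 0.01289

z* = 2.326
Margin = z* · SE = 2.326 · 0.01289 = 0.0300

CI: 0.451 ± 0.0300 = (0.421, 0.481)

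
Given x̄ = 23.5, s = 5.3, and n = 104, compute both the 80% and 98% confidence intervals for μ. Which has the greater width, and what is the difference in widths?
98% CI is wider by 1.12

df = 103
80% CI: t* = 1.290, (22.83, 24.17), width = 2 · t* · s/√n = 1.34
98% CI: t* = 2.363, (22.27, 24.73), width = 2 · t* · s/√n = 2.46

The 98% CI is wider by 2.46 - 1.34 = 1.12.
Higher confidence requires a wider interval.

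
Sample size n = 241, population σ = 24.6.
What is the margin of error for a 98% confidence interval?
Margin of error = 3.69

Margin of error = z* · σ/√n
= 2.326 · 24.6/√241
= 2.326 · 24.6/15.5242
= 3.69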